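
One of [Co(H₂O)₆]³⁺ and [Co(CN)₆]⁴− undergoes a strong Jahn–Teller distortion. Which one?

[Co(H₂O)₆]³⁺: Water is neutral; balancing the +3 overall charge requires Co(III). Group 9 minus oxidation state 3 gives a d⁶ configuration. Co(III) has an exceptionally large octahedral splitting and is low-spin with essentially every ligand except fluoride. The d⁶ configuration leaves the e_g set evenly filled (or empty) — no strong Jahn–Teller driving force.
[Co(CN)₆]⁴−: Each cyanide is −1; balancing the −4 overall charge requires Co(II). Co sits in group 9, so the d-electron count is 9 − 2 = 7. Cyanide is a strong-field ligand (high in the spectrochemical series) for a first-row metal, so the complex is low-spin. The t₂g⁶e_g¹ (low-spin) configuration has an unevenly filled e_g set; the Jahn–Teller theorem predicts a tetragonal distortion (typically axial elongation) to lift the degeneracy.

[Co(CN)₆]⁴−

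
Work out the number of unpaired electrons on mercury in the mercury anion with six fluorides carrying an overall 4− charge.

0 unpaired electrons

Each fluoride is −1; balancing the −4 overall charge requires Hg(II).
Hg sits in group 12, so the d-electron count is 12 − 2 = 10.
In an octahedral field the d¹⁰ configuration is t₂g⁶e_g⁴, giving 0 unpaired electrons.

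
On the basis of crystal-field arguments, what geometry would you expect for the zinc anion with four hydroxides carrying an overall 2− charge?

Ligand charges: each hydroxide is −1. With an overall charge of −2 the zinc centre must be in the +2 oxidation state.
Zn sits in group 12, so the d-electron count is 12 − 2 = 10.
Coordination number: 4.
A d¹⁰ ion has no crystal-field stabilisation preference between square planar and tetrahedral, so four ligands adopt the sterically favoured tetrahedral geometry.

tetrahedral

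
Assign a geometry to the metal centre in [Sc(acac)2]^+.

tetrahedral

Each acetylacetonate is −1; balancing the +1 overall charge requires Sc(III).
Group 3 minus oxidation state 3 gives a d⁰ configuration.
Counting donor atoms: 2×acetylacetonate (bidentate) → 4 donors. Coordination number = 4.
A d⁰ ion has no crystal-field stabilisation preference between square planar and tetrahedral, so four ligands adopt the sterically favoured tetrahedral geometry.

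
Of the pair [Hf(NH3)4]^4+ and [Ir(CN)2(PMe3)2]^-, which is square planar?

For [Hf(NH3)4]^4+: Ligand charges: ammonia is neutral. With an overall charge of +4 the hafnium centre must be in the +4 oxidation state. Hf sits in group 4, so the d-electron count is 4 − 4 = 0. A d⁰ ion has no crystal-field stabilisation preference between square planar and tetrahedral, so four ligands adopt the sterically favoured tetrahedral geometry. → tetrahedral.
For [Ir(CN)2(PMe3)2]^-: Ligand charges: each cyanide is −1; trimethylphosphine is neutral. With an overall charge of −1 the iridium centre must be in the +1 oxidation state. Ir sits in group 9, so the d-electron count is 9 − 1 = 8. A 5d d⁸ ion has a large crystal-field splitting; square planar leaves the high-energy d_{x²−y²} orbital empty and maximises CFSE. → square planar.

[Ir(CN)2(PMe3)2]^-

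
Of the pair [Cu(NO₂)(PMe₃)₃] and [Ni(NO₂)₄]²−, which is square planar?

[Ni(NO₂)₄]²−

For [Cu(NO₂)(PMe₃)₃]: Each nitro (N-bound nitrite) is −1; trimethylphosphine is neutral; balancing the 0 overall charge requires Cu(I). Cu sits in group 11, so the d-electron count is 11 − 1 = 10. A d¹⁰ ion has no crystal-field stabilisation preference between square planar and tetrahedral, so four ligands adopt the sterically favoured tetrahedral geometry. → tetrahedral.
For [Ni(NO₂)₄]²−: Ligand charges: each nitro (N-bound nitrite) is −1. With an overall charge of −2 the nickel centre must be in the +2 oxidation state. Nickel is a group-10 element; Ni(II) is therefore d⁸. Nitro (N-bound nitrite) is a strong-field ligand (high in the spectrochemical series). A 3d d⁸ ion with strong-field ligands gains enough CFSE to favour square planar over tetrahedral. → square planar.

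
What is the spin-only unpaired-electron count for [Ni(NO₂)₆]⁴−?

2 unpaired electrons

Summing ligand charges against the −4 overall charge gives an oxidation state of +2 for nickel.
Group 10 minus oxidation state 2 gives a d⁸ configuration.
In an octahedral field the d⁸ configuration is t₂g⁶e_g² (only one arrangement possible), giving 2 unpaired electrons.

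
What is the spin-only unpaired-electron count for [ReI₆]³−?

Each iodide is −1; balancing the −3 overall charge requires Re(III).
Group 7 minus oxidation state 3 gives a d⁴ configuration.
The spin state decides the count: a 5d ion has a large Δₒ and is invariably low-spin.
An octahedral low-spin d⁴ ion is t₂g⁴e_g⁰, giving 2 unpaired electrons.

2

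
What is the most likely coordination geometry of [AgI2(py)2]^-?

tetrahedral

Each iodide is −1; pyridine is neutral; balancing the −1 overall charge requires Ag(I).
Silver is a group-11 element; Ag(I) is therefore d¹⁰.
Coordination number: 4.
A d¹⁰ ion has no crystal-field stabilisation preference between square planar and tetrahedral, so four ligands adopt the sterically favoured tetrahedral geometry.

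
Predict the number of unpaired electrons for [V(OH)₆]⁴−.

3

Ligand charges: each hydroxide is −1. With an overall charge of −4 the vanadium centre must be in the +2 oxidation state.
Group 5 minus oxidation state 2 gives a d³ configuration.
In an octahedral field the d³ configuration is t₂g³e_g⁰ (only one arrangement possible), giving 3 unpaired electrons.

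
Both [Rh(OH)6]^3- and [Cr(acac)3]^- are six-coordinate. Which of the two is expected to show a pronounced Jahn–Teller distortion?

[Cr(acac)3]^-

[Rh(OH)6]^3-: Ligand charges: each hydroxide is −1. With an overall charge of −3 the rhodium centre must be in the +3 oxidation state. Rh sits in group 9, so the d-electron count is 9 − 3 = 6. A 4d ion has a large Δₒ and is invariably low-spin. The d⁶ configuration leaves the e_g set evenly filled (or empty) — no strong Jahn–Teller driving force.
[Cr(acac)3]^-: Ligand charges: each acetylacetonate is −1. With an overall charge of −1 the chromium centre must be in the +2 oxidation state. Cr sits in group 6, so the d-electron count is 6 − 2 = 4. Acetylacetonate is a weak-field ligand for a first-row metal, so the complex is high-spin. The t₂g³e_g¹ (high-spin) configuration has an unevenly filled e_g set; the Jahn–Teller theorem predicts a tetragonal distortion (typically axial elongation) to lift the degeneracy.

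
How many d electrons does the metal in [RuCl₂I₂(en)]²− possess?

d⁶

Summing ligand charges against the −2 overall charge gives an oxidation state of +2 for ruthenium.
Group 8 minus oxidation state 2 gives a d⁶ configuration.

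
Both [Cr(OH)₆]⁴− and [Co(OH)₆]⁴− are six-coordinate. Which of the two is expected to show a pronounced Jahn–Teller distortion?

[Cr(OH)₆]⁴−

[Cr(OH)₆]⁴−: Summing ligand charges against the −4 overall charge gives an oxidation state of +2 for chromium. Cr sits in group 6, so the d-electron count is 6 − 2 = 4. Hydroxide is a weak-field ligand for a first-row metal, so the complex is high-spin. The t₂g³e_g¹ (high-spin) configuration has an unevenly filled e_g set; the Jahn–Teller theorem predicts a tetragonal distortion (typically axial elongation) to lift the degeneracy.
[Co(OH)₆]⁴−: Each hydroxide is −1; balancing the −4 overall charge requires Co(II). Co sits in group 9, so the d-electron count is 9 − 2 = 7. Hydroxide is a weak-field ligand for a first-row metal, so the complex is high-spin. The d⁷ configuration leaves the e_g set evenly filled (or empty) — no strong Jahn–Teller driving force.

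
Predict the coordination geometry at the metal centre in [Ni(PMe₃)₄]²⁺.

square planar

Trimethylphosphine is neutral; balancing the +2 overall charge requires Ni(II).
Ni sits in group 10, so the d-electron count is 10 − 2 = 8.
Coordination number: 4.
Trimethylphosphine is a strong-field ligand (high in the spectrochemical series).
A 3d d⁸ ion with strong-field ligands gains enough CFSE to favour square planar over tetrahedral.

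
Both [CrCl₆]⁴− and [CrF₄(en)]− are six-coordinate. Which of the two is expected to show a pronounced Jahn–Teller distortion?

[CrCl₆]⁴−

[CrCl₆]⁴−: Summing ligand charges against the −4 overall charge gives an oxidation state of +2 for chromium. Cr sits in group 6, so the d-electron count is 6 − 2 = 4. Chloride is a weak-field ligand for a first-row metal, so the complex is high-spin. The t₂g³e_g¹ (high-spin) configuration has an unevenly filled e_g set; the Jahn–Teller theorem predicts a tetragonal distortion (typically axial elongation) to lift the degeneracy.
[CrF₄(en)]−: Summing ligand charges against the −1 overall charge gives an oxidation state of +3 for chromium. Cr sits in group 6, so the d-electron count is 6 − 3 = 3. The d³ configuration leaves the e_g set evenly filled (or empty) — no strong Jahn–Teller driving force.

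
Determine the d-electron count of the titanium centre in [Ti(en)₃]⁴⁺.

d0

Ethylenediamine is neutral; balancing the +4 overall charge requires Ti(IV).
Ti sits in group 4, so the d-electron count is 4 − 4 = 0.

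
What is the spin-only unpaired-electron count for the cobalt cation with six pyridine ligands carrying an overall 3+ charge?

0

Ligand charges: pyridine is neutral. With an overall charge of +3 the cobalt centre must be in the +3 oxidation state.
Co sits in group 9, so the d-electron count is 9 − 3 = 6.
The spin state decides the count: Co(III) has an exceptionally large octahedral splitting and is low-spin with essentially every ligand except fluoride.
An octahedral low-spin d⁶ ion is t₂g⁶e_g⁰, giving 0 unpaired electrons.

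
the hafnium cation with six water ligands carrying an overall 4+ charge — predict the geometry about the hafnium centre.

octahedral

Water is neutral; balancing the +4 overall charge requires Hf(IV).
Group 4 minus oxidation state 4 gives a d⁰ configuration.
Coordination number: 6.
Six donors around a single metal centre give an octahedral coordination sphere.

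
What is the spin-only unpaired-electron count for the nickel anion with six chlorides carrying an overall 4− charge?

Ligand charges: each chloride is −1. With an overall charge of −4 the nickel centre must be in the +2 oxidation state.
Nickel is a group-10 element; Ni(II) is therefore d⁸.
In an octahedral field the d⁸ configuration is t₂g⁶e_g² (only one arrangement possible), giving 2 unpaired electrons.

2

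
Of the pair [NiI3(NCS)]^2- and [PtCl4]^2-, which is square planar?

For [NiI3(NCS)]^2-: Summing ligand charges against the −2 overall charge gives an oxidation state of +2 for nickel. Ni sits in group 10, so the d-electron count is 10 − 2 = 8. Iodide and isothiocyanate are weak-field ligands. With weak-field ligands the CFSE gain from square planar is small, so a 3d d⁸ ion takes the sterically preferred tetrahedral geometry. → tetrahedral.
For [PtCl4]^2-: Ligand charges: each chloride is −1. With an overall charge of −2 the platinum centre must be in the +2 oxidation state. Platinum is a group-10 element; Pt(II) is therefore d⁸. A 5d d⁸ ion has a large crystal-field splitting; square planar leaves the high-energy d_{x²−y²} orbital empty and maximises CFSE. → square planar.

[PtCl4]^2-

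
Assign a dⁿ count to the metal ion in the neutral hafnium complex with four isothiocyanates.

d0

Each isothiocyanate is −1; balancing the 0 overall charge requires Hf(IV).
Hf sits in group 4, so the d-electron count is 4 − 4 = 0.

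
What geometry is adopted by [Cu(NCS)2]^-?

linear

Ligand charges: each isothiocyanate is −1. With an overall charge of −1 the copper centre must be in the +1 oxidation state.
Copper is a group-11 element; Cu(I) is therefore d¹⁰.
Coordination number: 2.
A d¹⁰ ion with only two ligands adopts a linear arrangement (sp hybridisation; no CFSE preference).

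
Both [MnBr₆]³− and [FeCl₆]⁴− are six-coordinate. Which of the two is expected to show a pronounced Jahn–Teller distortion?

[MnBr₆]³−

[MnBr₆]³−: Each bromide is −1; balancing the −3 overall charge requires Mn(III). Manganese is a group-7 element; Mn(III) is therefore d⁴. Bromide is a weak-field ligand for a first-row metal, so the complex is high-spin. The t₂g³e_g¹ (high-spin) configuration has an unevenly filled e_g set; the Jahn–Teller theorem predicts a tetragonal distortion (typically axial elongation) to lift the degeneracy.
[FeCl₆]⁴−: Ligand charges: each chloride is −1. With an overall charge of −4 the iron centre must be in the +2 oxidation state. Group 8 minus oxidation state 2 gives a d⁶ configuration. Chloride is a weak-field ligand for a first-row metal, so the complex is high-spin. The d⁶ configuration leaves the e_g set evenly filled (or empty) — no strong Jahn–Teller driving force.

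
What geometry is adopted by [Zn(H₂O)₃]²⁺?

trigonal planar

Summing ligand charges against the +2 overall charge gives an oxidation state of +2 for zinc.
Zinc is a group-12 element; Zn(II) is therefore d¹⁰.
With 3 monodentate ligands the coordination number is 3.
Three ligands around a d¹⁰ centre minimise repulsion in a trigonal-planar arrangement.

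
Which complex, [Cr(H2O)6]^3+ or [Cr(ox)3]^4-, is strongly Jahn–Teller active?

[Cr(ox)3]^4-

[Cr(H2O)6]^3+: Water is neutral; balancing the +3 overall charge requires Cr(III). Cr sits in group 6, so the d-electron count is 6 − 3 = 3. The d³ configuration leaves the e_g set evenly filled (or empty) — no strong Jahn–Teller driving force.
[Cr(ox)3]^4-: Summing ligand charges against the −4 overall charge gives an oxidation state of +2 for chromium. Group 6 minus oxidation state 2 gives a d⁴ configuration. Oxalate is a weak-field ligand for a first-row metal, so the complex is high-spin. The t₂g³e_g¹ (high-spin) configuration has an unevenly filled e_g set; the Jahn–Teller theorem predicts a tetragonal distortion (typically axial elongation) to lift the degeneracy.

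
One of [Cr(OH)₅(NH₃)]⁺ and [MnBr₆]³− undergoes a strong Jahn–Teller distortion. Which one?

[MnBr₆]³−

[Cr(OH)₅(NH₃)]⁺: Ligand charges: each hydroxide is −1; ammonia is neutral. With an overall charge of +1 the chromium centre must be in the +6 oxidation state. Cr sits in group 6, so the d-electron count is 6 − 6 = 0. The d⁰ configuration leaves the e_g set evenly filled (or empty) — no strong Jahn–Teller driving force.
[MnBr₆]³−: Summing ligand charges against the −3 overall charge gives an oxidation state of +3 for manganese. Manganese is a group-7 element; Mn(III) is therefore d⁴. Bromide is a weak-field ligand for a first-row metal, so the complex is high-spin. The t₂g³e_g¹ (high-spin) configuration has an unevenly filled e_g set; the Jahn–Teller theorem predicts a tetragonal distortion (typically axial elongation) to lift the degeneracy.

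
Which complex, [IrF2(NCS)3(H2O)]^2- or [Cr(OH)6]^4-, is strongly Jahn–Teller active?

[IrF2(NCS)3(H2O)]^2-: Summing ligand charges against the −2 overall charge gives an oxidation state of +3 for iridium. Ir sits in group 9, so the d-electron count is 9 − 3 = 6. A 5d ion has a large Δₒ and is invariably low-spin. The d⁶ configuration leaves the e_g set evenly filled (or empty) — no strong Jahn–Teller driving force.
[Cr(OH)6]^4-: Summing ligand charges against the −4 overall charge gives an oxidation state of +2 for chromium. Group 6 minus oxidation state 2 gives a d⁴ configuration. Hydroxide is a weak-field ligand for a first-row metal, so the complex is high-spin. The t₂g³e_g¹ (high-spin) configuration has an unevenly filled e_g set; the Jahn–Teller theorem predicts a tetragonal distortion (typically axial elongation) to lift the degeneracy.

[Cr(OH)6]^4-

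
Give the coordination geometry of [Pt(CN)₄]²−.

Ligand charges: each cyanide is −1. With an overall charge of −2 the platinum centre must be in the +2 oxidation state.
Platinum is a group-10 element; Pt(II) is therefore d⁸.
Coordination number: 4.
A 5d d⁸ ion has a large crystal-field splitting; square planar leaves the high-energy d_{x²−y²} orbital empty and maximises CFSE.

square planar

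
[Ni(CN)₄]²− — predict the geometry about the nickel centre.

square planar

Each cyanide is −1; balancing the −2 overall charge requires Ni(II).
Ni sits in group 10, so the d-electron count is 10 − 2 = 8.
With 4 monodentate ligands the coordination number is 4.
Cyanide is a strong-field ligand (high in the spectrochemical series).
A 3d d⁸ ion with strong-field ligands gains enough CFSE to favour square planar over tetrahedral.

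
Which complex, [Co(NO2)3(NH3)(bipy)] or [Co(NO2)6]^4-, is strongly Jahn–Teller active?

[Co(NO2)6]^4-

[Co(NO2)3(NH3)(bipy)]: Ligand charges: each nitro (N-bound nitrite) is −1; ammonia is neutral; 2,2′-bipyridine is neutral. With an overall charge of 0 the cobalt centre must be in the +3 oxidation state. Group 9 minus oxidation state 3 gives a d⁶ configuration. Co(III) has an exceptionally large octahedral splitting and is low-spin with essentially every ligand except fluoride. The d⁶ configuration leaves the e_g set evenly filled (or empty) — no strong Jahn–Teller driving force.
[Co(NO2)6]^4-: Each nitro (N-bound nitrite) is −1; balancing the −4 overall charge requires Co(II). Cobalt is a group-9 element; Co(II) is therefore d⁷. Nitro (N-bound nitrite) is a strong-field ligand (high in the spectrochemical series) for a first-row metal, so the complex is low-spin. The t₂g⁶e_g¹ (low-spin) configuration has an unevenly filled e_g set; the Jahn–Teller theorem predicts a tetragonal distortion (typically axial elongation) to lift the degeneracy.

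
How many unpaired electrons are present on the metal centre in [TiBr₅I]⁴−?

Each bromide is −1; each iodide is −1; balancing the −4 overall charge requires Ti(II).
Group 4 minus oxidation state 2 gives a d² configuration.
In an octahedral field the d² configuration is t₂g²e_g⁰ (only one arrangement possible), giving 2 unpaired electrons.

2 unpaired electrons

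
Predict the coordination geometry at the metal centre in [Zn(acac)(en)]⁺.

Summing ligand charges against the +1 overall charge gives an oxidation state of +2 for zinc.
Group 12 minus oxidation state 2 gives a d¹⁰ configuration.
Counting donor atoms: 1×acetylacetonate (bidentate) → 2 donors; 1×ethylenediamine (bidentate) → 2 donors. Coordination number = 4.
A d¹⁰ ion has no crystal-field stabilisation preference between square planar and tetrahedral, so four ligands adopt the sterically favoured tetrahedral geometry.

tetrahedral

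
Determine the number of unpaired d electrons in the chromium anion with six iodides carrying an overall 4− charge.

Each iodide is −1; balancing the −4 overall charge requires Cr(II).
Cr sits in group 6, so the d-electron count is 6 − 2 = 4.
The spin state decides the count: Iodide is a weak-field ligand for a first-row metal, so the complex is high-spin.
An octahedral high-spin d⁴ ion is t₂g³e_g¹, giving 4 unpaired electrons.

4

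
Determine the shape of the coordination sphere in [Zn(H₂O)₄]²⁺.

tetrahedral

Water is neutral; balancing the +2 overall charge requires Zn(II).
Zn sits in group 12, so the d-electron count is 12 − 2 = 10.
With 4 monodentate ligands the coordination number is 4.
A d¹⁰ ion has no crystal-field stabilisation preference between square planar and tetrahedral, so four ligands adopt the sterically favoured tetrahedral geometry.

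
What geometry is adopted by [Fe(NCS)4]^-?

tetrahedral

Summing ligand charges against the −1 overall charge gives an oxidation state of +3 for iron.
Iron is a group-8 element; Fe(III) is therefore d⁵.
Coordination number: 4.
Isothiocyanate is a weak-field ligand.
A high-spin d⁵ ion has zero CFSE in either geometry, so four ligands adopt the sterically favoured tetrahedral geometry.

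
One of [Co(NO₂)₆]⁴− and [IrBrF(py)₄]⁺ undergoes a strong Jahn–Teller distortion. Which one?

[Co(NO₂)₆]⁴−: Each nitro (N-bound nitrite) is −1; balancing the −4 overall charge requires Co(II). Cobalt is a group-9 element; Co(II) is therefore d⁷. Nitro (N-bound nitrite) is a strong-field ligand (high in the spectrochemical series) for a first-row metal, so the complex is low-spin. The t₂g⁶e_g¹ (low-spin) configuration has an unevenly filled e_g set; the Jahn–Teller theorem predicts a tetragonal distortion (typically axial elongation) to lift the degeneracy.
[IrBrF(py)₄]⁺: Summing ligand charges against the +1 overall charge gives an oxidation state of +3 for iridium. Ir sits in group 9, so the d-electron count is 9 − 3 = 6. A 5d ion has a large Δₒ and is invariably low-spin. The d⁶ configuration leaves the e_g set evenly filled (or empty) — no strong Jahn–Teller driving force.

[Co(NO₂)₆]⁴−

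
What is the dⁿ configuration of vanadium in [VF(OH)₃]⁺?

d⁰

Ligand charges: each fluoride is −1; each hydroxide is −1. With an overall charge of +1 the vanadium centre must be in the +5 oxidation state.
Group 5 minus oxidation state 5 gives a d⁰ configuration.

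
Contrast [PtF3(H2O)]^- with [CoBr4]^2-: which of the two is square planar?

[PtF3(H2O)]^-

For [PtF3(H2O)]^-: Each fluoride is −1; water is neutral; balancing the −1 overall charge requires Pt(II). Platinum is a group-10 element; Pt(II) is therefore d⁸. A 5d d⁸ ion has a large crystal-field splitting; square planar leaves the high-energy d_{x²−y²} orbital empty and maximises CFSE. → square planar.
For [CoBr4]^2-: Each bromide is −1; balancing the −2 overall charge requires Co(II). Co sits in group 9, so the d-electron count is 9 − 2 = 7. For a high-spin 3d d⁷ ion with weak-field ligands the small Δₜ gives little square-planar CFSE advantage, so four ligands adopt the sterically favoured tetrahedral geometry. → tetrahedral.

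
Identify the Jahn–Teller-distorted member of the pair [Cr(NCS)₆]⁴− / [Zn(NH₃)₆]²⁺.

[Cr(NCS)₆]⁴−

[Cr(NCS)₆]⁴−: Summing ligand charges against the −4 overall charge gives an oxidation state of +2 for chromium. Chromium is a group-6 element; Cr(II) is therefore d⁴. Isothiocyanate is a weak-field ligand for a first-row metal, so the complex is high-spin. The t₂g³e_g¹ (high-spin) configuration has an unevenly filled e_g set; the Jahn–Teller theorem predicts a tetragonal distortion (typically axial elongation) to lift the degeneracy.
[Zn(NH₃)₆]²⁺: Ligand charges: ammonia is neutral. With an overall charge of +2 the zinc centre must be in the +2 oxidation state. Zn sits in group 12, so the d-electron count is 12 − 2 = 10. The d¹⁰ configuration leaves the e_g set evenly filled (or empty) — no strong Jahn–Teller driving force.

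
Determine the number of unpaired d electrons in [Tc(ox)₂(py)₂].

Ligand charges: each oxalate is −2; pyridine is neutral. With an overall charge of 0 the technetium centre must be in the +4 oxidation state.
Technetium is a group-7 element; Tc(IV) is therefore d³.
Counting donor atoms: 2×oxalate (bidentate) → 4 donors; 2×pyridine (monodentate) → 2 donors. Coordination number = 6.
In an octahedral field the d³ configuration is t₂g³e_g⁰ (only one arrangement possible), giving 3 unpaired electrons.

3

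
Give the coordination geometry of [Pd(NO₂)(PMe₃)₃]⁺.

square planar

Ligand charges: each nitro (N-bound nitrite) is −1; trimethylphosphine is neutral. With an overall charge of +1 the palladium centre must be in the +2 oxidation state.
Palladium is a group-10 element; Pd(II) is therefore d⁸.
Coordination number: 4.
A 4d d⁸ ion has a large crystal-field splitting; square planar leaves the high-energy d_{x²−y²} orbital empty and maximises CFSE.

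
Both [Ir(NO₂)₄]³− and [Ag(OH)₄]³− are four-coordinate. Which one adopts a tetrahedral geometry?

[Ag(OH)₄]³−

For [Ir(NO₂)₄]³−: Summing ligand charges against the −3 overall charge gives an oxidation state of +1 for iridium. Group 9 minus oxidation state 1 gives a d⁸ configuration. A 5d d⁸ ion has a large crystal-field splitting; square planar leaves the high-energy d_{x²−y²} orbital empty and maximises CFSE. → square planar.
For [Ag(OH)₄]³−: Summing ligand charges against the −3 overall charge gives an oxidation state of +1 for silver. Silver is a group-11 element; Ag(I) is therefore d¹⁰. A d¹⁰ ion has no crystal-field stabilisation preference between square planar and tetrahedral, so four ligands adopt the sterically favoured tetrahedral geometry. → tetrahedral.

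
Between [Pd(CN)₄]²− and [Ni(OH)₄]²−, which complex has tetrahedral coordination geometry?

For [Pd(CN)₄]²−: Summing ligand charges against the −2 overall charge gives an oxidation state of +2 for palladium. Pd sits in group 10, so the d-electron count is 10 − 2 = 8. A 4d d⁸ ion has a large crystal-field splitting; square planar leaves the high-energy d_{x²−y²} orbital empty and maximises CFSE. → square planar.
For [Ni(OH)₄]²−: Ligand charges: each hydroxide is −1. With an overall charge of −2 the nickel centre must be in the +2 oxidation state. Ni sits in group 10, so the d-electron count is 10 − 2 = 8. Hydroxide is a weak-field ligand. With weak-field ligands the CFSE gain from square planar is small, so a 3d d⁸ ion takes the sterically preferred tetrahedral geometry. → tetrahedral.

[Ni(OH)₄]²−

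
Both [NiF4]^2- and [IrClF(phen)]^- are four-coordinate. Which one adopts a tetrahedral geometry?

[NiF4]^2-

For [NiF4]^2-: Ligand charges: each fluoride is −1. With an overall charge of −2 the nickel centre must be in the +2 oxidation state. Ni sits in group 10, so the d-electron count is 10 − 2 = 8. Fluoride is a weak-field ligand. With weak-field ligands the CFSE gain from square planar is small, so a 3d d⁸ ion takes the sterically preferred tetrahedral geometry. → tetrahedral.
For [IrClF(phen)]^-: Each chloride is −1; each fluoride is −1; 1,10-phenanthroline is neutral; balancing the −1 overall charge requires Ir(I). Ir sits in group 9, so the d-electron count is 9 − 1 = 8. A 5d d⁸ ion has a large crystal-field splitting; square planar leaves the high-energy d_{x²−y²} orbital empty and maximises CFSE. → square planar.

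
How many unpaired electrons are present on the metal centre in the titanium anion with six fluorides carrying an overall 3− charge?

Ligand charges: each fluoride is −1. With an overall charge of −3 the titanium centre must be in the +3 oxidation state.
Titanium is a group-4 element; Ti(III) is therefore d¹.
In an octahedral field the d¹ configuration is t₂g¹e_g⁰ (only one arrangement possible), giving 1 unpaired electron.

1 unpaired electron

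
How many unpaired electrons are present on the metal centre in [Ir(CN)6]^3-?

0

Summing ligand charges against the −3 overall charge gives an oxidation state of +3 for iridium.
Ir sits in group 9, so the d-electron count is 9 − 3 = 6.
The spin state decides the count: a 5d ion has a large Δₒ and is invariably low-spin.
An octahedral low-spin d⁶ ion is t₂g⁶e_g⁰, giving 0 unpaired electrons.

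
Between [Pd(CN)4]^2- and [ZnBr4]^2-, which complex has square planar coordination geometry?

[Pd(CN)4]^2-

For [Pd(CN)4]^2-: Each cyanide is −1; balancing the −2 overall charge requires Pd(II). Pd sits in group 10, so the d-electron count is 10 − 2 = 8. A 4d d⁸ ion has a large crystal-field splitting; square planar leaves the high-energy d_{x²−y²} orbital empty and maximises CFSE. → square planar.
For [ZnBr4]^2-: Each bromide is −1; balancing the −2 overall charge requires Zn(II). Zn sits in group 12, so the d-electron count is 12 − 2 = 10. A d¹⁰ ion has no crystal-field stabilisation preference between square planar and tetrahedral, so four ligands adopt the sterically favoured tetrahedral geometry. → tetrahedral.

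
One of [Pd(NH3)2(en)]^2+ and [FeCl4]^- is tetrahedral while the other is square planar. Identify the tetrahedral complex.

[FeCl4]^-

For [Pd(NH3)2(en)]^2+: Ligand charges: ammonia is neutral; ethylenediamine is neutral. With an overall charge of +2 the palladium centre must be in the +2 oxidation state. Palladium is a group-10 element; Pd(II) is therefore d⁸. A 4d d⁸ ion has a large crystal-field splitting; square planar leaves the high-energy d_{x²−y²} orbital empty and maximises CFSE. → square planar.
For [FeCl4]^-: Summing ligand charges against the −1 overall charge gives an oxidation state of +3 for iron. Group 8 minus oxidation state 3 gives a d⁵ configuration. A high-spin d⁵ ion has zero CFSE in either geometry, so four ligands adopt the sterically favoured tetrahedral geometry. → tetrahedral.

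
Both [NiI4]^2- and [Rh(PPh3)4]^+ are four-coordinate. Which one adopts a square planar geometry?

For [NiI4]^2-: Ligand charges: each iodide is −1. With an overall charge of −2 the nickel centre must be in the +2 oxidation state. Group 10 minus oxidation state 2 gives a d⁸ configuration. Iodide is a weak-field ligand. With weak-field ligands the CFSE gain from square planar is small, so a 3d d⁸ ion takes the sterically preferred tetrahedral geometry. → tetrahedral.
For [Rh(PPh3)4]^+: Summing ligand charges against the +1 overall charge gives an oxidation state of +1 for rhodium. Rhodium is a group-9 element; Rh(I) is therefore d⁸. A 4d d⁸ ion has a large crystal-field splitting; square planar leaves the high-energy d_{x²−y²} orbital empty and maximises CFSE. → square planar.

[Rh(PPh3)4]^+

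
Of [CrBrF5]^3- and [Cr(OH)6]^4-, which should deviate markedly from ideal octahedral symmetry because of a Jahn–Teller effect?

[Cr(OH)6]^4-

[CrBrF5]^3-: Summing ligand charges against the −3 overall charge gives an oxidation state of +3 for chromium. Chromium is a group-6 element; Cr(III) is therefore d³. The d³ configuration leaves the e_g set evenly filled (or empty) — no strong Jahn–Teller driving force.
[Cr(OH)6]^4-: Each hydroxide is −1; balancing the −4 overall charge requires Cr(II). Cr sits in group 6, so the d-electron count is 6 − 2 = 4. Hydroxide is a weak-field ligand for a first-row metal, so the complex is high-spin. The t₂g³e_g¹ (high-spin) configuration has an unevenly filled e_g set; the Jahn–Teller theorem predicts a tetragonal distortion (typically axial elongation) to lift the degeneracy.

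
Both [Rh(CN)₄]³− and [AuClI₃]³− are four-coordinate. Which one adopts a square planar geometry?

[Rh(CN)₄]³−

For [Rh(CN)₄]³−: Each cyanide is −1; balancing the −3 overall charge requires Rh(I). Rh sits in group 9, so the d-electron count is 9 − 1 = 8. A 4d d⁸ ion has a large crystal-field splitting; square planar leaves the high-energy d_{x²−y²} orbital empty and maximises CFSE. → square planar.
For [AuClI₃]³−: Ligand charges: each chloride is −1; each iodide is −1. With an overall charge of −3 the gold centre must be in the +1 oxidation state. Gold is a group-11 element; Au(I) is therefore d¹⁰. A d¹⁰ ion has no crystal-field stabilisation preference between square planar and tetrahedral, so four ligands adopt the sterically favoured tetrahedral geometry. → tetrahedral.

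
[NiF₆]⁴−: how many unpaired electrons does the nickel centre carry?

2 unpaired electrons

Ligand charges: each fluoride is −1. With an overall charge of −4 the nickel centre must be in the +2 oxidation state.
Ni sits in group 10, so the d-electron count is 10 − 2 = 8.
In an octahedral field the d⁸ configuration is t₂g⁶e_g² (only one arrangement possible), giving 2 unpaired electrons.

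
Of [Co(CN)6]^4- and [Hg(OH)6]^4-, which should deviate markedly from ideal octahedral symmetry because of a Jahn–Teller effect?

[Co(CN)6]^4-

[Co(CN)6]^4-: Summing ligand charges against the −4 overall charge gives an oxidation state of +2 for cobalt. Co sits in group 9, so the d-electron count is 9 − 2 = 7. Cyanide is a strong-field ligand (high in the spectrochemical series) for a first-row metal, so the complex is low-spin. The t₂g⁶e_g¹ (low-spin) configuration has an unevenly filled e_g set; the Jahn–Teller theorem predicts a tetragonal distortion (typically axial elongation) to lift the degeneracy.
[Hg(OH)6]^4-: Each hydroxide is −1; balancing the −4 overall charge requires Hg(II). Group 12 minus oxidation state 2 gives a d¹⁰ configuration. The d¹⁰ configuration leaves the e_g set evenly filled (or empty) — no strong Jahn–Teller driving force.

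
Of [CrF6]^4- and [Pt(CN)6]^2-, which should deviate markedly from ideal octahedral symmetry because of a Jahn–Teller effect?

[CrF6]^4-: Summing ligand charges against the −4 overall charge gives an oxidation state of +2 for chromium. Group 6 minus oxidation state 2 gives a d⁴ configuration. Fluoride is a weak-field ligand for a first-row metal, so the complex is high-spin. The t₂g³e_g¹ (high-spin) configuration has an unevenly filled e_g set; the Jahn–Teller theorem predicts a tetragonal distortion (typically axial elongation) to lift the degeneracy.
[Pt(CN)6]^2-: Each cyanide is −1; balancing the −2 overall charge requires Pt(IV). Group 10 minus oxidation state 4 gives a d⁶ configuration. A 5d ion has a large Δₒ and is invariably low-spin. The d⁶ configuration leaves the e_g set evenly filled (or empty) — no strong Jahn–Teller driving force.

[CrF6]^4-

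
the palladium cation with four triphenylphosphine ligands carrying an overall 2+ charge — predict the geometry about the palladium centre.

square planar

Ligand charges: triphenylphosphine is neutral. With an overall charge of +2 the palladium centre must be in the +2 oxidation state.
Pd sits in group 10, so the d-electron count is 10 − 2 = 8.
Coordination number: 4.
A 4d d⁸ ion has a large crystal-field splitting; square planar leaves the high-energy d_{x²−y²} orbital empty and maximises CFSE.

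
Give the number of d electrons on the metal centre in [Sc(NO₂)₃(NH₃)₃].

d⁰

Ligand charges: each nitro (N-bound nitrite) is −1; ammonia is neutral. With an overall charge of 0 the scandium centre must be in the +3 oxidation state.
Sc sits in group 3, so the d-electron count is 3 − 3 = 0.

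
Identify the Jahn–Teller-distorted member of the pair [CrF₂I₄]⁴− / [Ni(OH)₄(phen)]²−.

[CrF₂I₄]⁴−

[CrF₂I₄]⁴−: Ligand charges: each fluoride is −1; each iodide is −1. With an overall charge of −4 the chromium centre must be in the +2 oxidation state. Chromium is a group-6 element; Cr(II) is therefore d⁴. Fluoride and iodide are weak-field ligands for a first-row metal, so the complex is high-spin. The t₂g³e_g¹ (high-spin) configuration has an unevenly filled e_g set; the Jahn–Teller theorem predicts a tetragonal distortion (typically axial elongation) to lift the degeneracy.
[Ni(OH)₄(phen)]²−: Ligand charges: each hydroxide is −1; 1,10-phenanthroline is neutral. With an overall charge of −2 the nickel centre must be in the +2 oxidation state. Group 10 minus oxidation state 2 gives a d⁸ configuration. The d⁸ configuration leaves the e_g set evenly filled (or empty) — no strong Jahn–Teller driving force.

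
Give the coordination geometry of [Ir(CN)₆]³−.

Summing ligand charges against the −3 overall charge gives an oxidation state of +3 for iridium.
Group 9 minus oxidation state 3 gives a d⁶ configuration.
Coordination number: 6.
Six donors around a single metal centre give an octahedral coordination sphere.

octahedral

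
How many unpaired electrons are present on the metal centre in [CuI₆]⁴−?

1 unpaired electron

Summing ligand charges against the −4 overall charge gives an oxidation state of +2 for copper.
Cu sits in group 11, so the d-electron count is 11 − 2 = 9.
In an octahedral field the d⁹ configuration is t₂g⁶e_g³ (only one arrangement possible), giving 1 unpaired electron.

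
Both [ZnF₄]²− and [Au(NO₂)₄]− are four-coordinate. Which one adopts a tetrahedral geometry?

[ZnF₄]²−

For [ZnF₄]²−: Ligand charges: each fluoride is −1. With an overall charge of −2 the zinc centre must be in the +2 oxidation state. Zn sits in group 12, so the d-electron count is 12 − 2 = 10. A d¹⁰ ion has no crystal-field stabilisation preference between square planar and tetrahedral, so four ligands adopt the sterically favoured tetrahedral geometry. → tetrahedral.
For [Au(NO₂)₄]−: Summing ligand charges against the −1 overall charge gives an oxidation state of +3 for gold. Group 11 minus oxidation state 3 gives a d⁸ configuration. A 5d d⁸ ion has a large crystal-field splitting; square planar leaves the high-energy d_{x²−y²} orbital empty and maximises CFSE. → square planar.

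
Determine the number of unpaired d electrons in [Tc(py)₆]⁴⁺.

3 unpaired electrons

Pyridine is neutral; balancing the +4 overall charge requires Tc(IV).
Group 7 minus oxidation state 4 gives a d³ configuration.
In an octahedral field the d³ configuration is t₂g³e_g⁰ (only one arrangement possible), giving 3 unpaired electrons.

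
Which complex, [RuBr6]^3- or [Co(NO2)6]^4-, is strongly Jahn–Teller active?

[RuBr6]^3-: Each bromide is −1; balancing the −3 overall charge requires Ru(III). Ruthenium is a group-8 element; Ru(III) is therefore d⁵. A 4d ion has a large Δₒ and is invariably low-spin. The d⁵ configuration leaves the e_g set evenly filled (or empty) — no strong Jahn–Teller driving force.
[Co(NO2)6]^4-: Each nitro (N-bound nitrite) is −1; balancing the −4 overall charge requires Co(II). Group 9 minus oxidation state 2 gives a d⁷ configuration. Nitro (N-bound nitrite) is a strong-field ligand (high in the spectrochemical series) for a first-row metal, so the complex is low-spin. The t₂g⁶e_g¹ (low-spin) configuration has an unevenly filled e_g set; the Jahn–Teller theorem predicts a tetragonal distortion (typically axial elongation) to lift the degeneracy.

[Co(NO2)6]^4-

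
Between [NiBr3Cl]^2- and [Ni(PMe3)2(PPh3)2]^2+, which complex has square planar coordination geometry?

For [NiBr3Cl]^2-: Ligand charges: each bromide is −1; each chloride is −1. With an overall charge of −2 the nickel centre must be in the +2 oxidation state. Group 10 minus oxidation state 2 gives a d⁸ configuration. Bromide and chloride are weak-field ligands. With weak-field ligands the CFSE gain from square planar is small, so a 3d d⁸ ion takes the sterically preferred tetrahedral geometry. → tetrahedral.
For [Ni(PMe3)2(PPh3)2]^2+: Ligand charges: trimethylphosphine is neutral; triphenylphosphine is neutral. With an overall charge of +2 the nickel centre must be in the +2 oxidation state. Ni sits in group 10, so the d-electron count is 10 − 2 = 8. Trimethylphosphine and triphenylphosphine are strong-field ligands (high in the spectrochemical series). A 3d d⁸ ion with strong-field ligands gains enough CFSE to favour square planar over tetrahedral. → square planar.

[Ni(PMe3)2(PPh3)2]^2+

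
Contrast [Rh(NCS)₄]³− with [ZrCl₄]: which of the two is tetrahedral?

[ZrCl₄]

For [Rh(NCS)₄]³−: Each isothiocyanate is −1; balancing the −3 overall charge requires Rh(I). Rhodium is a group-9 element; Rh(I) is therefore d⁸. A 4d d⁸ ion has a large crystal-field splitting; square planar leaves the high-energy d_{x²−y²} orbital empty and maximises CFSE. → square planar.
For [ZrCl₄]: Summing ligand charges against the 0 overall charge gives an oxidation state of +4 for zirconium. Group 4 minus oxidation state 4 gives a d⁰ configuration. A d⁰ ion has no crystal-field stabilisation preference between square planar and tetrahedral, so four ligands adopt the sterically favoured tetrahedral geometry. → tetrahedral.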